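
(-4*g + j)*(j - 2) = -4*g*j + 8*g + j^2 - 2*j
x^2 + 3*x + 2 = (x + 1)*(x + 2)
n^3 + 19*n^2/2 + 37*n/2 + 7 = (n + 1/2)*(n + 2)*(n + 7)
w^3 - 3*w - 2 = (w - 2)*(w + 1)^2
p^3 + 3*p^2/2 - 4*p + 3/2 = (p - 1)*(p - 1/2)*(p + 3)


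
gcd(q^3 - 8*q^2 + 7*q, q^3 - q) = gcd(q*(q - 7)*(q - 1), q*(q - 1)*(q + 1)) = q^2 - q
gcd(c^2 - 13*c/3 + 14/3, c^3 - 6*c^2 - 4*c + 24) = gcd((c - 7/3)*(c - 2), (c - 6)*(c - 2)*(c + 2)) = c - 2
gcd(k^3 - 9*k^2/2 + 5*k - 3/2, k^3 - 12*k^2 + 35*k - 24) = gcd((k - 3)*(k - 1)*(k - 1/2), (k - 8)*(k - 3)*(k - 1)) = k^2 - 4*k + 3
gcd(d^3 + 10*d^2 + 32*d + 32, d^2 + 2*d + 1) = 1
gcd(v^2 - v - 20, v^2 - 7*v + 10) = v - 5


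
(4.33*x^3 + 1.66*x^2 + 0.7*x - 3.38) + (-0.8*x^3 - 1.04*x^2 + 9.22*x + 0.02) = 3.53*x^3 + 0.62*x^2 + 9.92*x - 3.36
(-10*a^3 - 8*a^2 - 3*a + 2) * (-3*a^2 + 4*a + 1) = 30*a^5 - 16*a^4 - 33*a^3 - 26*a^2 + 5*a + 2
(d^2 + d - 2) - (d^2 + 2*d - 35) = 33 - d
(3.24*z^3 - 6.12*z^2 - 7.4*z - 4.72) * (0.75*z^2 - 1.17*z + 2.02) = 2.43*z^5 - 8.3808*z^4 + 8.1552*z^3 - 7.2444*z^2 - 9.4256*z - 9.5344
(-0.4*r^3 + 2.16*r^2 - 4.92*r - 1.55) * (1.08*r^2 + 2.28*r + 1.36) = -0.432*r^5 + 1.4208*r^4 - 0.932799999999999*r^3 - 9.954*r^2 - 10.2252*r - 2.108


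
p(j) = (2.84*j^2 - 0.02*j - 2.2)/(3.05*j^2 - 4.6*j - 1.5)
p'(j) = (4.6 - 6.1*j)*(2.84*j^2 - 0.02*j - 2.2)/(3.05*j^2 - 4.6*j - 1.5)^2 + (5.68*j - 0.02)/(3.05*j^2 - 4.6*j - 1.5)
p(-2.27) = 0.51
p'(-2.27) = -0.15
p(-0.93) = 0.05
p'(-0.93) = -0.88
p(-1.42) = 0.32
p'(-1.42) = -0.35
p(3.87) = 1.53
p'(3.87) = -0.27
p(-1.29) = 0.27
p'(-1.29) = -0.42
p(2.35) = 2.96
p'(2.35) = -3.42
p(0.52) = 0.47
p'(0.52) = -1.18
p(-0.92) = 0.04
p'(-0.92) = -0.91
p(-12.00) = 0.83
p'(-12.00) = -0.01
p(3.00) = 1.92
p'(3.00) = -0.76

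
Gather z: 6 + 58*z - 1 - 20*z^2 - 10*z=-20*z^2 + 48*z + 5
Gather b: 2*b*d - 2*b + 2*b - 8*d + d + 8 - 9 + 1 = 2*b*d - 7*d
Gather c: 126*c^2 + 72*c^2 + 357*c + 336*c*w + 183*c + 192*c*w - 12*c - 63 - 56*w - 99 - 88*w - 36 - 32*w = 198*c^2 + c*(528*w + 528) - 176*w - 198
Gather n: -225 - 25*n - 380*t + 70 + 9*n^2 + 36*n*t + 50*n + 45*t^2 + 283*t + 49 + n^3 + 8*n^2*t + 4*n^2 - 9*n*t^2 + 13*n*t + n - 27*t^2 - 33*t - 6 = n^3 + n^2*(8*t + 13) + n*(-9*t^2 + 49*t + 26) + 18*t^2 - 130*t - 112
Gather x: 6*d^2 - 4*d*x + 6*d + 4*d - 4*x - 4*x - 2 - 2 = 6*d^2 + 10*d + x*(-4*d - 8) - 4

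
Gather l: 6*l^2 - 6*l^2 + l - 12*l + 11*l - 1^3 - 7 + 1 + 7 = 0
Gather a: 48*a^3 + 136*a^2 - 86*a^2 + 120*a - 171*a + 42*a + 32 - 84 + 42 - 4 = 48*a^3 + 50*a^2 - 9*a - 14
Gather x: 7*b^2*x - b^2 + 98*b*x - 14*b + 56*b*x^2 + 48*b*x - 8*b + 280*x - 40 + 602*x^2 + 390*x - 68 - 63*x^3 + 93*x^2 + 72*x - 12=-b^2 - 22*b - 63*x^3 + x^2*(56*b + 695) + x*(7*b^2 + 146*b + 742) - 120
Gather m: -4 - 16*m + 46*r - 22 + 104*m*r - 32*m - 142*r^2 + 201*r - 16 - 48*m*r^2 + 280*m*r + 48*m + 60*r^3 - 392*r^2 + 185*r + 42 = m*(-48*r^2 + 384*r) + 60*r^3 - 534*r^2 + 432*r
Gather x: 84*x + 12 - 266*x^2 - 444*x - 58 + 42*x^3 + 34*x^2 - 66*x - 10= 42*x^3 - 232*x^2 - 426*x - 56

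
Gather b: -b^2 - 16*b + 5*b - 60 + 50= -b^2 - 11*b - 10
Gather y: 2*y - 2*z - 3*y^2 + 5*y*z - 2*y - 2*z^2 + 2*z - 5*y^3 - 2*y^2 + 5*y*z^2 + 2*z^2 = -5*y^3 - 5*y^2 + y*(5*z^2 + 5*z)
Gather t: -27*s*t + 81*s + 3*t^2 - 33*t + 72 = 81*s + 3*t^2 + t*(-27*s - 33) + 72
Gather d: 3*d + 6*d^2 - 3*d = 6*d^2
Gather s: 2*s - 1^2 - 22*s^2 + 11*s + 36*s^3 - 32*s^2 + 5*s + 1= 36*s^3 - 54*s^2 + 18*s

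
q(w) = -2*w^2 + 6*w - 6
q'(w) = 6 - 4*w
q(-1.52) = -19.74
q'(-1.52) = 12.08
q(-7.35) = -158.14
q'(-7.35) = 35.40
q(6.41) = -49.72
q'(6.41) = -19.64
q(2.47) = -3.38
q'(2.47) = -3.88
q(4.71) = -22.11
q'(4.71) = -12.84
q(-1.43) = -18.67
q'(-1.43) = 11.72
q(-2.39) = -31.76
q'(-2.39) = 15.56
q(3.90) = -13.02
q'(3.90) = -9.60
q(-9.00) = -222.00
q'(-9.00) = 42.00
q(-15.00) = -546.00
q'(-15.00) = 66.00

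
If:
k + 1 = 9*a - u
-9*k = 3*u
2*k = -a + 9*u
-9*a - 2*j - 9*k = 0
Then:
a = 29/259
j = -18/37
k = -1/259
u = 3/259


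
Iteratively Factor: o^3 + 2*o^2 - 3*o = (o - 1)*(o^2 + 3*o) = o*(o - 1)*(o + 3)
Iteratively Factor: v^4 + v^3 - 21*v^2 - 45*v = (v)*(v^3 + v^2 - 21*v - 45) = v*(v + 3)*(v^2 - 2*v - 15) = v*(v + 3)^2*(v - 5)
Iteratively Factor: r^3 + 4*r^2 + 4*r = (r + 2)*(r^2 + 2*r) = (r + 2)^2*(r)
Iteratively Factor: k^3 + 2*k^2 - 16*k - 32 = (k + 2)*(k^2 - 16) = (k - 4)*(k + 2)*(k + 4)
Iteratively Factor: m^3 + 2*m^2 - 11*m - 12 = (m + 1)*(m^2 + m - 12) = (m + 1)*(m + 4)*(m - 3)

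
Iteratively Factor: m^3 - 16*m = (m - 4)*(m^2 + 4*m) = m*(m - 4)*(m + 4)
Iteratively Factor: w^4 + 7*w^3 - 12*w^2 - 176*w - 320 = (w + 4)*(w^3 + 3*w^2 - 24*w - 80) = (w + 4)^2*(w^2 - w - 20) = (w + 4)^3*(w - 5)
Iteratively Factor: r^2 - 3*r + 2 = (r - 1)*(r - 2)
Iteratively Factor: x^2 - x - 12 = (x + 3)*(x - 4)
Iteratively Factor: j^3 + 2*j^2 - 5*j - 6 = (j + 1)*(j^2 + j - 6) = (j - 2)*(j + 1)*(j + 3)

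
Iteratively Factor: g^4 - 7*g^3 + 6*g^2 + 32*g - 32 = (g - 4)*(g^3 - 3*g^2 - 6*g + 8) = (g - 4)*(g - 1)*(g^2 - 2*g - 8) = (g - 4)^2*(g - 1)*(g + 2)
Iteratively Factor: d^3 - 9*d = (d + 3)*(d^2 - 3*d) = d*(d + 3)*(d - 3)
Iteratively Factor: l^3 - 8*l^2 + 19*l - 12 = (l - 1)*(l^2 - 7*l + 12) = (l - 3)*(l - 1)*(l - 4)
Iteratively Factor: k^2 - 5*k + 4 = (k - 1)*(k - 4)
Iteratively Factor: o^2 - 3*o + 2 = (o - 1)*(o - 2)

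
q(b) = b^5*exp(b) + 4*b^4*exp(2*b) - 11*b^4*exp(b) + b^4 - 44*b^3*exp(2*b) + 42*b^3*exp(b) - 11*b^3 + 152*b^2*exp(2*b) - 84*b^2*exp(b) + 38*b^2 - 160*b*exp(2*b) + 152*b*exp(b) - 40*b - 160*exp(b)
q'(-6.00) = -2581.32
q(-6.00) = 5192.88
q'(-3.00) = -675.81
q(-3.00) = 667.10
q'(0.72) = -452.66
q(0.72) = -398.17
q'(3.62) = -8656.02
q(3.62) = 17694.60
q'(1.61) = 534.24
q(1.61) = -618.60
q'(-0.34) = -134.92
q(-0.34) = -103.06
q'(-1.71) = -244.73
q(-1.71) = 96.86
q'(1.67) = 783.28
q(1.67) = -579.27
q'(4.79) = 121900.99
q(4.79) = -129849.99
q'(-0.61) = -110.66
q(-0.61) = -70.55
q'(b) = b^5*exp(b) + 8*b^4*exp(2*b) - 6*b^4*exp(b) - 72*b^3*exp(2*b) - 2*b^3*exp(b) + 4*b^3 + 172*b^2*exp(2*b) + 42*b^2*exp(b) - 33*b^2 - 16*b*exp(2*b) - 16*b*exp(b) + 76*b - 160*exp(2*b) - 8*exp(b) - 40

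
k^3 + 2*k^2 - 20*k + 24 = (k - 2)^2*(k + 6)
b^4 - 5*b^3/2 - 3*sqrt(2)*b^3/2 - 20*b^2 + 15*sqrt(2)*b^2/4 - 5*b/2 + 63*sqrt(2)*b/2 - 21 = (b - 6)*(b + 7/2)*(b - sqrt(2))*(b - sqrt(2)/2)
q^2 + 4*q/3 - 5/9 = (q - 1/3)*(q + 5/3)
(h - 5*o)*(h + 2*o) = h^2 - 3*h*o - 10*o^2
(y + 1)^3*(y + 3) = y^4 + 6*y^3 + 12*y^2 + 10*y + 3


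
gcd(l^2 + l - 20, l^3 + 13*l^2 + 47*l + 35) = l + 5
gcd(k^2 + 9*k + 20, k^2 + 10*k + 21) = 1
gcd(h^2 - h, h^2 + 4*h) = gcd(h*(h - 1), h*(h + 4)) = h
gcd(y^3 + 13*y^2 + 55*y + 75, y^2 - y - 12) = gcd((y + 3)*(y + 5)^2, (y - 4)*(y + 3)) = y + 3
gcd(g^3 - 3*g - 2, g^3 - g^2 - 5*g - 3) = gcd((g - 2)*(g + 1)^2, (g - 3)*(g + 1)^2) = g^2 + 2*g + 1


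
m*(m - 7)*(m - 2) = m^3 - 9*m^2 + 14*m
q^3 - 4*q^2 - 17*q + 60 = (q - 5)*(q - 3)*(q + 4)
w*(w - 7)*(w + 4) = w^3 - 3*w^2 - 28*w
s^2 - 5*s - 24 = (s - 8)*(s + 3)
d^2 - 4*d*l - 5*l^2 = (d - 5*l)*(d + l)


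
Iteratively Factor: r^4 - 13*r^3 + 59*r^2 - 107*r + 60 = (r - 5)*(r^3 - 8*r^2 + 19*r - 12) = (r - 5)*(r - 4)*(r^2 - 4*r + 3) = (r - 5)*(r - 4)*(r - 1)*(r - 3)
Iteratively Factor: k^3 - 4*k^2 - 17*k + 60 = (k - 3)*(k^2 - k - 20) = (k - 3)*(k + 4)*(k - 5)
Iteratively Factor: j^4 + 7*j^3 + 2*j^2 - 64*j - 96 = (j + 4)*(j^3 + 3*j^2 - 10*j - 24) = (j + 2)*(j + 4)*(j^2 + j - 12) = (j - 3)*(j + 2)*(j + 4)*(j + 4)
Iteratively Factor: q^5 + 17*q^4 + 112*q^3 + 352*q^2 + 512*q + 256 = (q + 4)*(q^4 + 13*q^3 + 60*q^2 + 112*q + 64) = (q + 4)^2*(q^3 + 9*q^2 + 24*q + 16) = (q + 1)*(q + 4)^2*(q^2 + 8*q + 16) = (q + 1)*(q + 4)^3*(q + 4)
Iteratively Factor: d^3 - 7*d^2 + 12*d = (d - 3)*(d^2 - 4*d) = (d - 4)*(d - 3)*(d)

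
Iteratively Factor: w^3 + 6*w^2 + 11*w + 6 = (w + 3)*(w^2 + 3*w + 2) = (w + 2)*(w + 3)*(w + 1)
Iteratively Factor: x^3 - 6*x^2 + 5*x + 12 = (x + 1)*(x^2 - 7*x + 12) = (x - 4)*(x + 1)*(x - 3)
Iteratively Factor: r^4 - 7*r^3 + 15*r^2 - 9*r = (r - 1)*(r^3 - 6*r^2 + 9*r) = (r - 3)*(r - 1)*(r^2 - 3*r) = (r - 3)^2*(r - 1)*(r)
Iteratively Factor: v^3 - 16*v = (v + 4)*(v^2 - 4*v) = v*(v + 4)*(v - 4)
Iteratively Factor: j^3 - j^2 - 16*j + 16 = (j - 1)*(j^2 - 16) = (j - 1)*(j + 4)*(j - 4)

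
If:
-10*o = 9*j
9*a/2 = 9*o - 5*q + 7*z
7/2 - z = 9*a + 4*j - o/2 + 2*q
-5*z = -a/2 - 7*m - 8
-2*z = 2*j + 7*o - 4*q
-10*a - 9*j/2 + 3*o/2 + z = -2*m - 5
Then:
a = 1461/5314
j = 360/2657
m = -9645/10628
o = -324/2657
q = 349/10628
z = 1897/5314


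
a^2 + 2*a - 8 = (a - 2)*(a + 4)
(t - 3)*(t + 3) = t^2 - 9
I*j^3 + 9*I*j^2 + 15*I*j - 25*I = (j + 5)^2*(I*j - I)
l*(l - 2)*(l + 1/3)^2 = l^4 - 4*l^3/3 - 11*l^2/9 - 2*l/9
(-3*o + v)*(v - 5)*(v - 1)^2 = -3*o*v^3 + 21*o*v^2 - 33*o*v + 15*o + v^4 - 7*v^3 + 11*v^2 - 5*v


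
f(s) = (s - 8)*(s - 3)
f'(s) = 2*s - 11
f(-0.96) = 35.48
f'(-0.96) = -12.92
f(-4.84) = 100.67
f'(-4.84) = -20.68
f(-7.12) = 153.01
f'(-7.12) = -25.24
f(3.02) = -0.10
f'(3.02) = -4.96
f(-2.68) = 60.66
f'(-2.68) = -16.36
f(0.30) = 20.79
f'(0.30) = -10.40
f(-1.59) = 44.02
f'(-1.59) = -14.18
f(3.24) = -1.14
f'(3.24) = -4.52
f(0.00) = 24.00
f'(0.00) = -11.00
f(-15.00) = 414.00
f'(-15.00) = -41.00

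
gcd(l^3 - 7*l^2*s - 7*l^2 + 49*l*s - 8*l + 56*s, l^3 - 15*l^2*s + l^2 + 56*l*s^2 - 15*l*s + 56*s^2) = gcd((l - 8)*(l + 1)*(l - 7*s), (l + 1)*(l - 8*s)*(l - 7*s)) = -l^2 + 7*l*s - l + 7*s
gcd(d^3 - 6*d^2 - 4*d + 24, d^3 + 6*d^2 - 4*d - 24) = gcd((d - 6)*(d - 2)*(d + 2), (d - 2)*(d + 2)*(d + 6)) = d^2 - 4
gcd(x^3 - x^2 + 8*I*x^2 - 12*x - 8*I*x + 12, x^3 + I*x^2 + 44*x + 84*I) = x^2 + 8*I*x - 12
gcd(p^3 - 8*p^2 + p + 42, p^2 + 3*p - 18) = p - 3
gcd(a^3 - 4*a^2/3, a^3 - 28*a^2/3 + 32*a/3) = a^2 - 4*a/3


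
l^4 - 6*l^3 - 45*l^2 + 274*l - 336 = (l - 8)*(l - 3)*(l - 2)*(l + 7)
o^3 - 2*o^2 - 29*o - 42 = (o - 7)*(o + 2)*(o + 3)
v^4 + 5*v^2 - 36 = (v - 2)*(v + 2)*(v - 3*I)*(v + 3*I)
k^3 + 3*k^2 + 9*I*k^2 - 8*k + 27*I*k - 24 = (k + 3)*(k + I)*(k + 8*I)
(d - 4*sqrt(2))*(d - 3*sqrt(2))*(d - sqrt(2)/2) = d^3 - 15*sqrt(2)*d^2/2 + 31*d - 12*sqrt(2)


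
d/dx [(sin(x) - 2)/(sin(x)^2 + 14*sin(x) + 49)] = (11 - sin(x))*cos(x)/(sin(x) + 7)^3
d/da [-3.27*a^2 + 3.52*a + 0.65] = 3.52 - 6.54*a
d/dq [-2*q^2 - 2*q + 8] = -4*q - 2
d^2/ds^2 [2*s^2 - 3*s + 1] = 4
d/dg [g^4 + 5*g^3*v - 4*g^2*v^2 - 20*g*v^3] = 4*g^3 + 15*g^2*v - 8*g*v^2 - 20*v^3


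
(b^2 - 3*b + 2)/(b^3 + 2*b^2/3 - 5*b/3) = 3*(b - 2)/(b*(3*b + 5))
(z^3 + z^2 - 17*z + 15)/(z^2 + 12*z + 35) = (z^2 - 4*z + 3)/(z + 7)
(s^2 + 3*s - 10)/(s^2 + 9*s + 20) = (s - 2)/(s + 4)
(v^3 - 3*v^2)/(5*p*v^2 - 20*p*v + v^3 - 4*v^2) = v*(v - 3)/(5*p*v - 20*p + v^2 - 4*v)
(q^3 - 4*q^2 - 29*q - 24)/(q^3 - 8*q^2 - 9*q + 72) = (q + 1)/(q - 3)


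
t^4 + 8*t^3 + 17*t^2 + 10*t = t*(t + 1)*(t + 2)*(t + 5)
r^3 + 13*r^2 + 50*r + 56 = (r + 2)*(r + 4)*(r + 7)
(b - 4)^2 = b^2 - 8*b + 16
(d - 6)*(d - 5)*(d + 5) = d^3 - 6*d^2 - 25*d + 150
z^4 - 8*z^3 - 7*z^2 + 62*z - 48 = (z - 8)*(z - 2)*(z - 1)*(z + 3)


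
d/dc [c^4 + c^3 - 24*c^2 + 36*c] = 4*c^3 + 3*c^2 - 48*c + 36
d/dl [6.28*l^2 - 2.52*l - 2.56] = 12.56*l - 2.52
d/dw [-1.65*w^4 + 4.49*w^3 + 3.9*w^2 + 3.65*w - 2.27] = -6.6*w^3 + 13.47*w^2 + 7.8*w + 3.65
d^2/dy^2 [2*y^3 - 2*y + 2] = 12*y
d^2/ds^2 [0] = 0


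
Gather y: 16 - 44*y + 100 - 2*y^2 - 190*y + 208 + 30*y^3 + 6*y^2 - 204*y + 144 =30*y^3 + 4*y^2 - 438*y + 468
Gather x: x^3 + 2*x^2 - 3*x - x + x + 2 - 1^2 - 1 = x^3 + 2*x^2 - 3*x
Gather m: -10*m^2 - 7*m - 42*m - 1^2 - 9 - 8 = -10*m^2 - 49*m - 18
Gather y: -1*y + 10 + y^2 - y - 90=y^2 - 2*y - 80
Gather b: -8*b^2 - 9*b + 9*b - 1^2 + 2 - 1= -8*b^2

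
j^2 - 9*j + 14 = (j - 7)*(j - 2)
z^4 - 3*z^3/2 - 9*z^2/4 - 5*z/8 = z*(z - 5/2)*(z + 1/2)^2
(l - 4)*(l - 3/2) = l^2 - 11*l/2 + 6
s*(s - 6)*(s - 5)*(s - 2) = s^4 - 13*s^3 + 52*s^2 - 60*s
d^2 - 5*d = d*(d - 5)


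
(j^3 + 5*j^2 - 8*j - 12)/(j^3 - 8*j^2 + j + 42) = (j^3 + 5*j^2 - 8*j - 12)/(j^3 - 8*j^2 + j + 42)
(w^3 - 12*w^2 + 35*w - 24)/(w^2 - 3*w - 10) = (-w^3 + 12*w^2 - 35*w + 24)/(-w^2 + 3*w + 10)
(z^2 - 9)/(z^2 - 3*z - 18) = (z - 3)/(z - 6)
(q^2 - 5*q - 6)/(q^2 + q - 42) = (q + 1)/(q + 7)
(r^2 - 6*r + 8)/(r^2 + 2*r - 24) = (r - 2)/(r + 6)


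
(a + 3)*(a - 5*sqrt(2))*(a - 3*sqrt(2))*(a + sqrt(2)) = a^4 - 7*sqrt(2)*a^3 + 3*a^3 - 21*sqrt(2)*a^2 + 14*a^2 + 42*a + 30*sqrt(2)*a + 90*sqrt(2)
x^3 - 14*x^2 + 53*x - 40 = (x - 8)*(x - 5)*(x - 1)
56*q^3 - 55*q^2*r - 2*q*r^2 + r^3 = (-8*q + r)*(-q + r)*(7*q + r)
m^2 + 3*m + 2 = (m + 1)*(m + 2)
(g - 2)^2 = g^2 - 4*g + 4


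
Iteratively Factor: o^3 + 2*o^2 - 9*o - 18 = (o + 2)*(o^2 - 9) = (o - 3)*(o + 2)*(o + 3)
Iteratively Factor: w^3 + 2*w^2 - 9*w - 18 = (w + 3)*(w^2 - w - 6) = (w - 3)*(w + 3)*(w + 2)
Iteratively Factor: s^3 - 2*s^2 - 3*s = (s - 3)*(s^2 + s) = s*(s - 3)*(s + 1)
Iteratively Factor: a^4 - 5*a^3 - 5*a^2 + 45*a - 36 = (a - 4)*(a^3 - a^2 - 9*a + 9) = (a - 4)*(a + 3)*(a^2 - 4*a + 3) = (a - 4)*(a - 1)*(a + 3)*(a - 3)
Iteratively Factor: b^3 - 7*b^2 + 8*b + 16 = (b - 4)*(b^2 - 3*b - 4) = (b - 4)^2*(b + 1)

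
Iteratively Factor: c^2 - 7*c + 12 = (c - 3)*(c - 4)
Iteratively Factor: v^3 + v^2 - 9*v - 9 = (v - 3)*(v^2 + 4*v + 3) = (v - 3)*(v + 3)*(v + 1)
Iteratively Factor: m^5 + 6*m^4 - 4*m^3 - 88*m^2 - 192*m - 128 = (m + 2)*(m^4 + 4*m^3 - 12*m^2 - 64*m - 64) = (m + 2)^2*(m^3 + 2*m^2 - 16*m - 32) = (m + 2)^3*(m^2 - 16) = (m - 4)*(m + 2)^3*(m + 4)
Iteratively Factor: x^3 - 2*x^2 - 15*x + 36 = (x - 3)*(x^2 + x - 12) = (x - 3)^2*(x + 4)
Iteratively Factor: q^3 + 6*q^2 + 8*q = (q + 2)*(q^2 + 4*q) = q*(q + 2)*(q + 4)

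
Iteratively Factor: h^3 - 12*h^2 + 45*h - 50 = (h - 5)*(h^2 - 7*h + 10) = (h - 5)^2*(h - 2)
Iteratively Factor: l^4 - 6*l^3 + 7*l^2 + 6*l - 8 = (l - 1)*(l^3 - 5*l^2 + 2*l + 8) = (l - 2)*(l - 1)*(l^2 - 3*l - 4) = (l - 2)*(l - 1)*(l + 1)*(l - 4)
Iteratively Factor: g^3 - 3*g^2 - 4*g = (g)*(g^2 - 3*g - 4) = g*(g + 1)*(g - 4)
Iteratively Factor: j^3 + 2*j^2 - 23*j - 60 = (j + 4)*(j^2 - 2*j - 15) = (j - 5)*(j + 4)*(j + 3)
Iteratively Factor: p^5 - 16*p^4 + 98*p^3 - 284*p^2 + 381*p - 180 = (p - 3)*(p^4 - 13*p^3 + 59*p^2 - 107*p + 60) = (p - 3)*(p - 1)*(p^3 - 12*p^2 + 47*p - 60) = (p - 4)*(p - 3)*(p - 1)*(p^2 - 8*p + 15) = (p - 4)*(p - 3)^2*(p - 1)*(p - 5)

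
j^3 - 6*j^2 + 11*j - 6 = (j - 3)*(j - 2)*(j - 1)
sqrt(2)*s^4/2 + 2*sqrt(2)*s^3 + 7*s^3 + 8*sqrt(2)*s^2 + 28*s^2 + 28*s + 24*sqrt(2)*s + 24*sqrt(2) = (s + 2)*(s + sqrt(2))*(s + 6*sqrt(2))*(sqrt(2)*s/2 + sqrt(2))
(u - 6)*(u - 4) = u^2 - 10*u + 24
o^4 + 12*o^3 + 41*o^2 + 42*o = o*(o + 2)*(o + 3)*(o + 7)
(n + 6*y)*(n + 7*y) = n^2 + 13*n*y + 42*y^2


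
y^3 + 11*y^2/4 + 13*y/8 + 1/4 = (y + 1/4)*(y + 1/2)*(y + 2)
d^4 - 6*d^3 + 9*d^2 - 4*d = d*(d - 4)*(d - 1)^2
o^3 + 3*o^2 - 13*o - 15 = (o - 3)*(o + 1)*(o + 5)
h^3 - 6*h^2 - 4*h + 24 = (h - 6)*(h - 2)*(h + 2)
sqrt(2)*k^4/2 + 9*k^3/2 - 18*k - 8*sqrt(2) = (k/2 + 1)*(k - 2)*(k + 4*sqrt(2))*(sqrt(2)*k + 1)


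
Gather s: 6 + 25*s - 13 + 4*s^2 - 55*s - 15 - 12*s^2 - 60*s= -8*s^2 - 90*s - 22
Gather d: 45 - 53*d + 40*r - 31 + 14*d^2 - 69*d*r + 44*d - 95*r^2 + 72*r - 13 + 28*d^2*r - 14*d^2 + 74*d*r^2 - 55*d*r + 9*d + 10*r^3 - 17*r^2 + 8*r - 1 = 28*d^2*r + d*(74*r^2 - 124*r) + 10*r^3 - 112*r^2 + 120*r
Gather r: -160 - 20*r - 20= -20*r - 180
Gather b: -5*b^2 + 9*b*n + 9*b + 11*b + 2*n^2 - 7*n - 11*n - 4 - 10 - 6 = -5*b^2 + b*(9*n + 20) + 2*n^2 - 18*n - 20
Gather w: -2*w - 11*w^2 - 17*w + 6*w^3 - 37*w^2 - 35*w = 6*w^3 - 48*w^2 - 54*w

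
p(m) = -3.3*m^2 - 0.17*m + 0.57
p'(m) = -6.6*m - 0.17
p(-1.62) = -7.82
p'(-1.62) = 10.52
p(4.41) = -64.36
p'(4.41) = -29.28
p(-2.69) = -22.85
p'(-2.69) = 17.58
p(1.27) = -4.97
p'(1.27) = -8.55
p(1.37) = -5.86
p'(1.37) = -9.21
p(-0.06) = 0.57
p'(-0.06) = 0.23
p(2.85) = -26.72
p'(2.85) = -18.98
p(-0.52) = -0.23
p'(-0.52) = 3.26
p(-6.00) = -117.21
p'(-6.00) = 39.43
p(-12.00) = -472.59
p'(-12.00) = 79.03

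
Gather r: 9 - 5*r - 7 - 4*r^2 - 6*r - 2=-4*r^2 - 11*r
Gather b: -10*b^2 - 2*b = -10*b^2 - 2*b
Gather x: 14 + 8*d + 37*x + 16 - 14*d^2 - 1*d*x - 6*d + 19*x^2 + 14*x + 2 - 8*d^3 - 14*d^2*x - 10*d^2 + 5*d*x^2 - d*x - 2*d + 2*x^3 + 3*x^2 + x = -8*d^3 - 24*d^2 + 2*x^3 + x^2*(5*d + 22) + x*(-14*d^2 - 2*d + 52) + 32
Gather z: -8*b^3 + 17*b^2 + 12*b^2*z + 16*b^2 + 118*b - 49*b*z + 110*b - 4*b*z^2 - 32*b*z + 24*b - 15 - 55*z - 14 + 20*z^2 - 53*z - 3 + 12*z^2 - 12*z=-8*b^3 + 33*b^2 + 252*b + z^2*(32 - 4*b) + z*(12*b^2 - 81*b - 120) - 32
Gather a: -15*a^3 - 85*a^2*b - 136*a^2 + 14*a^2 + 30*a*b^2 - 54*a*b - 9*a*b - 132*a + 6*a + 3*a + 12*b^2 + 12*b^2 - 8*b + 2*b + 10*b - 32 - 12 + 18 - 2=-15*a^3 + a^2*(-85*b - 122) + a*(30*b^2 - 63*b - 123) + 24*b^2 + 4*b - 28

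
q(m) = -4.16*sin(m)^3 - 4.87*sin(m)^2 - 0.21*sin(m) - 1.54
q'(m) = -12.48*sin(m)^2*cos(m) - 9.74*sin(m)*cos(m) - 0.21*cos(m)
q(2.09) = -8.12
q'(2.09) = 8.97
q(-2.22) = -2.36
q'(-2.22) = 0.22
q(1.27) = -9.81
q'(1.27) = -6.19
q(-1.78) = -2.10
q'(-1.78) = 0.54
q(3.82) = -2.30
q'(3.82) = -0.77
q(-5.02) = -9.76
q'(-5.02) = -6.31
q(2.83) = -2.18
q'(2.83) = 4.16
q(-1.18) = -2.22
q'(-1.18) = -0.71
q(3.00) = -1.68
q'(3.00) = 1.81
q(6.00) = -1.77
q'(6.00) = 1.48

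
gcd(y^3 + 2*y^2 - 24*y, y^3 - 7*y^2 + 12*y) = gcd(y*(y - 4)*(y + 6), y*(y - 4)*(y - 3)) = y^2 - 4*y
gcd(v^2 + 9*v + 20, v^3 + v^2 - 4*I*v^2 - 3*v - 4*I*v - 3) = 1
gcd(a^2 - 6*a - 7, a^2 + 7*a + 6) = a + 1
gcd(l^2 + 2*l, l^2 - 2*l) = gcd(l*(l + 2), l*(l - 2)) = l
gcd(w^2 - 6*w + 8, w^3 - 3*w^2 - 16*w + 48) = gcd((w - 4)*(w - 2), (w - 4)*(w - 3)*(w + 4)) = w - 4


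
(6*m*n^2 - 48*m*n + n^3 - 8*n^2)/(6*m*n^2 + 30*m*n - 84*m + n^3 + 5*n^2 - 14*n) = n*(n - 8)/(n^2 + 5*n - 14)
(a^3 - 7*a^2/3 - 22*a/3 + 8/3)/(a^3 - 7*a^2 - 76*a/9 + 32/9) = 3*(a^2 - 2*a - 8)/(3*a^2 - 20*a - 32)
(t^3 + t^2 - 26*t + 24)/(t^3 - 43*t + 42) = (t^2 + 2*t - 24)/(t^2 + t - 42)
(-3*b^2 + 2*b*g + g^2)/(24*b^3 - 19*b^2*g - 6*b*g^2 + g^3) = -1/(8*b - g)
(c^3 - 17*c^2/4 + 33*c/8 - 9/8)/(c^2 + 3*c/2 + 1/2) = (8*c^3 - 34*c^2 + 33*c - 9)/(4*(2*c^2 + 3*c + 1))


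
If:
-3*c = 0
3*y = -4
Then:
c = 0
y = -4/3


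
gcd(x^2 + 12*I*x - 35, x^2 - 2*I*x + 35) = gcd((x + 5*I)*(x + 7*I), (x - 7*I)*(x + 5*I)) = x + 5*I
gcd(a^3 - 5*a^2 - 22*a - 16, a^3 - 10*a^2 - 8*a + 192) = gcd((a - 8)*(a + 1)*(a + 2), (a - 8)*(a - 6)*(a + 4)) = a - 8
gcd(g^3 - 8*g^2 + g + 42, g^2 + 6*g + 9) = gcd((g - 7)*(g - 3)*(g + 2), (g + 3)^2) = 1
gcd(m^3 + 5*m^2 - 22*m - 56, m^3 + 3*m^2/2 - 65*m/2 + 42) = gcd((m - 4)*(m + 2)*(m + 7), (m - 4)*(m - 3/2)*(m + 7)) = m^2 + 3*m - 28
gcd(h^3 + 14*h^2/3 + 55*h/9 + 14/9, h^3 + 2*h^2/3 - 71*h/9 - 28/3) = h + 7/3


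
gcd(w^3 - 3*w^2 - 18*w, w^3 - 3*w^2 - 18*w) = w^3 - 3*w^2 - 18*w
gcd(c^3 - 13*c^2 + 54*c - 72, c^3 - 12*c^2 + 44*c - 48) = c^2 - 10*c + 24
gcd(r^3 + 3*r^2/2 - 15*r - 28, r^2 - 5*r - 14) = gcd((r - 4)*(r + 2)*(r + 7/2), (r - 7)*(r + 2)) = r + 2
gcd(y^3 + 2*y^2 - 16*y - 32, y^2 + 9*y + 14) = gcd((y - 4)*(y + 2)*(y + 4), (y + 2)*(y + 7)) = y + 2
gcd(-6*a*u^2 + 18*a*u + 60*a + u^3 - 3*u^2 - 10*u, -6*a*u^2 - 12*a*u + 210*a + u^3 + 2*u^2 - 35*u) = -6*a*u + 30*a + u^2 - 5*u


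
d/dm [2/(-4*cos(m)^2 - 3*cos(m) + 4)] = -2*(8*cos(m) + 3)*sin(m)/(4*sin(m)^2 - 3*cos(m))^2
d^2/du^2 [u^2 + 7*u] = 2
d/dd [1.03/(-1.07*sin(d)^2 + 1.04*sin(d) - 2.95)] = (2.2042*sin(d) - 1.0712)*cos(d)/(1.07*sin(d)^2 - 1.04*sin(d) + 2.95)^2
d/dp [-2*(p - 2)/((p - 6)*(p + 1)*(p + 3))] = 4*(p^3 - 4*p^2 + 4*p + 30)/(p^6 - 4*p^5 - 38*p^4 + 48*p^3 + 513*p^2 + 756*p + 324)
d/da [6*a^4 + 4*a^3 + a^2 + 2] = 2*a*(12*a^2 + 6*a + 1)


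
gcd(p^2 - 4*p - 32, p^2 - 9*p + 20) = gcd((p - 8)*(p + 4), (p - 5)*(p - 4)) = 1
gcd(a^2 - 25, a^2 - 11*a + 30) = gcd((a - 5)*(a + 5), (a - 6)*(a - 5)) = a - 5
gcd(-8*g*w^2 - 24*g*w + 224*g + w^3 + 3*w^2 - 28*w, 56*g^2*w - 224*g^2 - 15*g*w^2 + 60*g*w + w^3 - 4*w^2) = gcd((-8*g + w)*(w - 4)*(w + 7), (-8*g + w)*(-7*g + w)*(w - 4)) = -8*g*w + 32*g + w^2 - 4*w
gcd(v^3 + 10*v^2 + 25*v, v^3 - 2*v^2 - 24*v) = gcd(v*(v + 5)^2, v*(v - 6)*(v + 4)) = v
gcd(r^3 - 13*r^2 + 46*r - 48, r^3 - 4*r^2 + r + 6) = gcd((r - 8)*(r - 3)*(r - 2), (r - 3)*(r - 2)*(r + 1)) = r^2 - 5*r + 6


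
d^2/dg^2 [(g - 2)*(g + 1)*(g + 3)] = 6*g + 4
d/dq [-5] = 0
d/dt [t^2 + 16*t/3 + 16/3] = 2*t + 16/3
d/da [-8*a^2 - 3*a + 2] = -16*a - 3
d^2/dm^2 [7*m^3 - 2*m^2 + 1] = 42*m - 4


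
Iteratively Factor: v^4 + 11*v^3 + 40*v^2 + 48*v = (v + 4)*(v^3 + 7*v^2 + 12*v) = v*(v + 4)*(v^2 + 7*v + 12) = v*(v + 3)*(v + 4)*(v + 4)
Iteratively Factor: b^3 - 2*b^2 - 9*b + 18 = (b - 3)*(b^2 + b - 6) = (b - 3)*(b + 3)*(b - 2)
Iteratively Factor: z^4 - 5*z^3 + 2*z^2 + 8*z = (z - 4)*(z^3 - z^2 - 2*z) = (z - 4)*(z + 1)*(z^2 - 2*z) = z*(z - 4)*(z + 1)*(z - 2)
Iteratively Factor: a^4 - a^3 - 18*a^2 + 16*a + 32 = (a + 4)*(a^3 - 5*a^2 + 2*a + 8) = (a - 4)*(a + 4)*(a^2 - a - 2) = (a - 4)*(a + 1)*(a + 4)*(a - 2)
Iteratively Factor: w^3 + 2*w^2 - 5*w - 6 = (w + 1)*(w^2 + w - 6) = (w - 2)*(w + 1)*(w + 3)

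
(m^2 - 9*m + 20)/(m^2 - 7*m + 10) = (m - 4)/(m - 2)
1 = 1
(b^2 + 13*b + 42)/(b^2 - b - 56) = (b + 6)/(b - 8)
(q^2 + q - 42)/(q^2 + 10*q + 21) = (q - 6)/(q + 3)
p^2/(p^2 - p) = p/(p - 1)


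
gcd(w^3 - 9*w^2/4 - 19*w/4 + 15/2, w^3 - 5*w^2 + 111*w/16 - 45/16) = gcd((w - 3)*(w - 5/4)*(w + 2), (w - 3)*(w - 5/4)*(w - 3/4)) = w^2 - 17*w/4 + 15/4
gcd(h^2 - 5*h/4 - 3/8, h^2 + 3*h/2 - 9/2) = h - 3/2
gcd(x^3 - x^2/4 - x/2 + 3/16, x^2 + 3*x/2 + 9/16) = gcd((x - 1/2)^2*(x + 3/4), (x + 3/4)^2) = x + 3/4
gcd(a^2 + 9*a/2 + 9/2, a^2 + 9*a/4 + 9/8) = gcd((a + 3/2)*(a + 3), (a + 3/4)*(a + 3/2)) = a + 3/2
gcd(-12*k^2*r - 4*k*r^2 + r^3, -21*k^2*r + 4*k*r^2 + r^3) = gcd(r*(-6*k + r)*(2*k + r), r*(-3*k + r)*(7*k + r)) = r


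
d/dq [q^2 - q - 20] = 2*q - 1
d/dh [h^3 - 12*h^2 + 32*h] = 3*h^2 - 24*h + 32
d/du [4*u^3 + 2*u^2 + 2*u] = 12*u^2 + 4*u + 2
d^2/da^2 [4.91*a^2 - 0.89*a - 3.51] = 9.82000000000000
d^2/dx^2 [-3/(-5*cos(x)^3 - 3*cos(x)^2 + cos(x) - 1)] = 3*((11*cos(x) + 24*cos(2*x) + 45*cos(3*x))*(5*cos(x)^3 + 3*cos(x)^2 - cos(x) + 1)/4 + 2*(15*cos(x)^2 + 6*cos(x) - 1)^2*sin(x)^2)/(5*cos(x)^3 + 3*cos(x)^2 - cos(x) + 1)^3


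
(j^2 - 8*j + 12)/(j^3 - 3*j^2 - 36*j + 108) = (j - 2)/(j^2 + 3*j - 18)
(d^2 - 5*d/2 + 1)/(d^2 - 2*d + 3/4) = 2*(d - 2)/(2*d - 3)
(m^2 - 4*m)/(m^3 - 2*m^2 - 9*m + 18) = m*(m - 4)/(m^3 - 2*m^2 - 9*m + 18)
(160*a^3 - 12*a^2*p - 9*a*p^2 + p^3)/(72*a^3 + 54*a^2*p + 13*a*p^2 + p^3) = (40*a^2 - 13*a*p + p^2)/(18*a^2 + 9*a*p + p^2)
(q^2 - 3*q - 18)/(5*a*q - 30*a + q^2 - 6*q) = (q + 3)/(5*a + q)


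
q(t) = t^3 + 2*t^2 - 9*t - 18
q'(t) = 3*t^2 + 4*t - 9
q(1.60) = -23.18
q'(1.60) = 5.08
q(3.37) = 12.66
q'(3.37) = 38.55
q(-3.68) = -7.63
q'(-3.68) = 16.91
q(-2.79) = 0.96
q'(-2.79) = 3.19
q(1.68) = -22.73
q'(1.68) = 6.19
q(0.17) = -19.47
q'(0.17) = -8.23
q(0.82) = -23.48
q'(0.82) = -3.70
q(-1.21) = -5.95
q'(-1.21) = -9.45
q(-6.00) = -108.00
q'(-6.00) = 75.00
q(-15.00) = -2808.00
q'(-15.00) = 606.00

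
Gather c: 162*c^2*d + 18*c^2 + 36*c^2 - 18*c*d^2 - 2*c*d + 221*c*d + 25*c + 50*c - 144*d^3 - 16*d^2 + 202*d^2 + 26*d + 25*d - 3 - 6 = c^2*(162*d + 54) + c*(-18*d^2 + 219*d + 75) - 144*d^3 + 186*d^2 + 51*d - 9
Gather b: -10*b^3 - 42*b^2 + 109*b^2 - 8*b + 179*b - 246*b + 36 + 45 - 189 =-10*b^3 + 67*b^2 - 75*b - 108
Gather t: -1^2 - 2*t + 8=7 - 2*t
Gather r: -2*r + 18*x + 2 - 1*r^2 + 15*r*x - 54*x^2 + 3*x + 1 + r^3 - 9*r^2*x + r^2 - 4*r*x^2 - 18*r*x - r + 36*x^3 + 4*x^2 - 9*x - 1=r^3 - 9*r^2*x + r*(-4*x^2 - 3*x - 3) + 36*x^3 - 50*x^2 + 12*x + 2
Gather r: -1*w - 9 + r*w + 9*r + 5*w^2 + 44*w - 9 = r*(w + 9) + 5*w^2 + 43*w - 18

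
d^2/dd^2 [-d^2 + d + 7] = -2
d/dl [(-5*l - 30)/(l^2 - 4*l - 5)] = 5*(-l^2 + 4*l + 2*(l - 2)*(l + 6) + 5)/(-l^2 + 4*l + 5)^2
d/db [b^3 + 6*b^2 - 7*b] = 3*b^2 + 12*b - 7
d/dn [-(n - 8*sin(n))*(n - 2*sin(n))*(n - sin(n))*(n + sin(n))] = 10*n^3*cos(n) - 4*n^3 + 30*n^2*sin(n) - 15*n^2*sin(2*n) - 30*n*sin(n)^2*cos(n) - 30*n*sin(n)^2 + 64*sin(n)^3*cos(n) - 10*sin(n)^3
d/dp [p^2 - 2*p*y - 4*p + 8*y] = 2*p - 2*y - 4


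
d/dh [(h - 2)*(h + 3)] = 2*h + 1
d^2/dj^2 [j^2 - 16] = 2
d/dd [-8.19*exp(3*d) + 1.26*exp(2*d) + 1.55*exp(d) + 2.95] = (-24.57*exp(2*d) + 2.52*exp(d) + 1.55)*exp(d)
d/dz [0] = 0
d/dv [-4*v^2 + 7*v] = 7 - 8*v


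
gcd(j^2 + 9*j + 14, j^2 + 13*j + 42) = j + 7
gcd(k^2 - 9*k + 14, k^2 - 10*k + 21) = k - 7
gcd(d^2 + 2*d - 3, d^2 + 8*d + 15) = d + 3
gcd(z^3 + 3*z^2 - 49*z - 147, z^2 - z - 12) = z + 3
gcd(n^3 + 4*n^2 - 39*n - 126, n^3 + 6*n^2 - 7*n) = n + 7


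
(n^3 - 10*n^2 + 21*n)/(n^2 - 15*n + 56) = n*(n - 3)/(n - 8)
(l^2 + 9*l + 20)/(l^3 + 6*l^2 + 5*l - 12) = (l + 5)/(l^2 + 2*l - 3)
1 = 1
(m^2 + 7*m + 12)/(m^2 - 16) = (m + 3)/(m - 4)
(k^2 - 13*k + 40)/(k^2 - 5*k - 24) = (k - 5)/(k + 3)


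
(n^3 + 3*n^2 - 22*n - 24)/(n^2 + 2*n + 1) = (n^2 + 2*n - 24)/(n + 1)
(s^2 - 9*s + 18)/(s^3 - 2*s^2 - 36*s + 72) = (s - 3)/(s^2 + 4*s - 12)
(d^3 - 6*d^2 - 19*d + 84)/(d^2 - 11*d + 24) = (d^2 - 3*d - 28)/(d - 8)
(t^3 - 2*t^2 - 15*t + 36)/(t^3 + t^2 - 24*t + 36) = (t^2 + t - 12)/(t^2 + 4*t - 12)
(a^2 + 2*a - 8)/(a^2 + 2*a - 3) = (a^2 + 2*a - 8)/(a^2 + 2*a - 3)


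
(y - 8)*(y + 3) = y^2 - 5*y - 24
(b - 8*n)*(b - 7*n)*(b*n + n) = b^3*n - 15*b^2*n^2 + b^2*n + 56*b*n^3 - 15*b*n^2 + 56*n^3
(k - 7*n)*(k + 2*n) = k^2 - 5*k*n - 14*n^2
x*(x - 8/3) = x^2 - 8*x/3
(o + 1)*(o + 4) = o^2 + 5*o + 4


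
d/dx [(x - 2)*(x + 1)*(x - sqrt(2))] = 3*x^2 - 2*sqrt(2)*x - 2*x - 2 + sqrt(2)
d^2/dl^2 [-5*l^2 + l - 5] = -10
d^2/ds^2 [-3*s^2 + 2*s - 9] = -6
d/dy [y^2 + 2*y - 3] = 2*y + 2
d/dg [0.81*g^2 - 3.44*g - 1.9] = 1.62*g - 3.44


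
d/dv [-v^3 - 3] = -3*v^2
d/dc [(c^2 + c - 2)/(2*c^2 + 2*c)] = (2*c + 1)/(c^2*(c^2 + 2*c + 1))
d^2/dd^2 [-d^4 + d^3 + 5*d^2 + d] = -12*d^2 + 6*d + 10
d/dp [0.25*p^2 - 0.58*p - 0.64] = 0.5*p - 0.58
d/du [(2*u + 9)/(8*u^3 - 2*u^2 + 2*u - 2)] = (4*u^3 - u^2 + u - (2*u + 9)*(12*u^2 - 2*u + 1)/2 - 1)/(4*u^3 - u^2 + u - 1)^2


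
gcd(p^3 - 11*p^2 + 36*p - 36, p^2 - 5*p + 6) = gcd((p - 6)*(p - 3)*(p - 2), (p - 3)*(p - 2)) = p^2 - 5*p + 6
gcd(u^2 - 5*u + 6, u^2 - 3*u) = u - 3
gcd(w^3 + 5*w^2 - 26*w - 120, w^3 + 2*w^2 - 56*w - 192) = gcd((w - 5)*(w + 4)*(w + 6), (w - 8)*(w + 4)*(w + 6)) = w^2 + 10*w + 24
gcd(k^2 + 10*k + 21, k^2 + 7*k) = k + 7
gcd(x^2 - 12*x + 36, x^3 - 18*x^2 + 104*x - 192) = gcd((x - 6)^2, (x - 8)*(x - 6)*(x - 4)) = x - 6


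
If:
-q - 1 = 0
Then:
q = -1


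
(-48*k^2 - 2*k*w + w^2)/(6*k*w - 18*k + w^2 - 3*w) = (-8*k + w)/(w - 3)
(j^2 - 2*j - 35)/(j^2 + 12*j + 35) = (j - 7)/(j + 7)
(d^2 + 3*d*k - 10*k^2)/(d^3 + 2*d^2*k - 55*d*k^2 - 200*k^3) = (d - 2*k)/(d^2 - 3*d*k - 40*k^2)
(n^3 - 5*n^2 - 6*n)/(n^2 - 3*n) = (n^2 - 5*n - 6)/(n - 3)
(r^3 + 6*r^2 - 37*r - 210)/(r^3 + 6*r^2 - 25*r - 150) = (r^2 + r - 42)/(r^2 + r - 30)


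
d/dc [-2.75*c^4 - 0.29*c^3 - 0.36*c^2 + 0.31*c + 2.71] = -11.0*c^3 - 0.87*c^2 - 0.72*c + 0.31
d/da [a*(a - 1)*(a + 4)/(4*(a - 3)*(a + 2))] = (a^4 - 2*a^3 - 17*a^2 - 36*a + 24)/(4*(a^4 - 2*a^3 - 11*a^2 + 12*a + 36))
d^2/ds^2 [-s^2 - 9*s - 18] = -2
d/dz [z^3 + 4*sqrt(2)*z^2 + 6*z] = 3*z^2 + 8*sqrt(2)*z + 6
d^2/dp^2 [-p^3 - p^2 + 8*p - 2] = -6*p - 2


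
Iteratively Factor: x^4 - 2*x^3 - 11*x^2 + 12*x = (x - 4)*(x^3 + 2*x^2 - 3*x) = x*(x - 4)*(x^2 + 2*x - 3) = x*(x - 4)*(x - 1)*(x + 3)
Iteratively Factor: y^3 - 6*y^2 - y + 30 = (y - 5)*(y^2 - y - 6) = (y - 5)*(y + 2)*(y - 3)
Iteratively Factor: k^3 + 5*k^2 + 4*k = (k + 1)*(k^2 + 4*k) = k*(k + 1)*(k + 4)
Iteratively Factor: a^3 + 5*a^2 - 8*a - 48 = (a - 3)*(a^2 + 8*a + 16) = (a - 3)*(a + 4)*(a + 4)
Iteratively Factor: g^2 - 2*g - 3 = (g + 1)*(g - 3)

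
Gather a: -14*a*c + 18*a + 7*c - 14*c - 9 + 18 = a*(18 - 14*c) - 7*c + 9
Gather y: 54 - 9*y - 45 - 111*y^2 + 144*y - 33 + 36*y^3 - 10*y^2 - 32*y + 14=36*y^3 - 121*y^2 + 103*y - 10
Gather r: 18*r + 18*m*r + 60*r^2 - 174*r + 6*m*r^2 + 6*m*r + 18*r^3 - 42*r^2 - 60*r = 18*r^3 + r^2*(6*m + 18) + r*(24*m - 216)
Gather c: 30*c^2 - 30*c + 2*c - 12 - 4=30*c^2 - 28*c - 16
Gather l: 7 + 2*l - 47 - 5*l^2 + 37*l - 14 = -5*l^2 + 39*l - 54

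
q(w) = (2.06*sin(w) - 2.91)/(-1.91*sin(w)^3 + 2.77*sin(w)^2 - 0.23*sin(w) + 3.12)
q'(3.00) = -0.77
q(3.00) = -0.83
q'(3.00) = -0.77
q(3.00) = -0.83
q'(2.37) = -0.47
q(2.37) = -0.40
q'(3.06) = -0.71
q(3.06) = -0.88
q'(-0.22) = 0.10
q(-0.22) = -1.01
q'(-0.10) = 0.39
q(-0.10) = -0.98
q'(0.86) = 0.41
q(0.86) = -0.36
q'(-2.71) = 0.34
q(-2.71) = -0.98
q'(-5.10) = 0.21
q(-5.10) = -0.27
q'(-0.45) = -0.36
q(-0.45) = -0.98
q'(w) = (2.06*sin(w) - 2.91)*(5.73*sin(w)^2*cos(w) - 5.54*sin(w)*cos(w) + 0.23*cos(w))/(-1.91*sin(w)^3 + 2.77*sin(w)^2 - 0.23*sin(w) + 3.12)^2 + 2.06*cos(w)/(-1.91*sin(w)^3 + 2.77*sin(w)^2 - 0.23*sin(w) + 3.12) = (7.8692*sin(w)^3 - 22.3805*sin(w)^2 + 16.1214*sin(w) + 5.7579)*cos(w)/(3.6481*sin(w)^6 - 10.5814*sin(w)^5 + 8.5515*sin(w)^4 - 13.1926*sin(w)^3 + 17.3377*sin(w)^2 - 1.4352*sin(w) + 9.7344)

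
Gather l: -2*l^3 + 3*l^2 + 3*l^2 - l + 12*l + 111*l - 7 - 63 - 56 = -2*l^3 + 6*l^2 + 122*l - 126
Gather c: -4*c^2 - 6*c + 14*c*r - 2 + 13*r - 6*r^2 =-4*c^2 + c*(14*r - 6) - 6*r^2 + 13*r - 2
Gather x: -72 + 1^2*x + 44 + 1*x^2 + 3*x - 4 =x^2 + 4*x - 32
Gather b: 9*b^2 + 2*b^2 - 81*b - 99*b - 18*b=11*b^2 - 198*b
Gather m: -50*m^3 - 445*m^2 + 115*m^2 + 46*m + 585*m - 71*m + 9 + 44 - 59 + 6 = -50*m^3 - 330*m^2 + 560*m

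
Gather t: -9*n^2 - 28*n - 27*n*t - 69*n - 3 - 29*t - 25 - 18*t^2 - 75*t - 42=-9*n^2 - 97*n - 18*t^2 + t*(-27*n - 104) - 70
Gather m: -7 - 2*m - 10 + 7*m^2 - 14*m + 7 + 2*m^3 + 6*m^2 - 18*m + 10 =2*m^3 + 13*m^2 - 34*m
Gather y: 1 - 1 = 0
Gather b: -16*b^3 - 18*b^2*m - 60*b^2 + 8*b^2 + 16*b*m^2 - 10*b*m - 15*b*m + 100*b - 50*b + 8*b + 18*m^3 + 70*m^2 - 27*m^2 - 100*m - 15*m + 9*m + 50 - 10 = -16*b^3 + b^2*(-18*m - 52) + b*(16*m^2 - 25*m + 58) + 18*m^3 + 43*m^2 - 106*m + 40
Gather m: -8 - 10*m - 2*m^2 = -2*m^2 - 10*m - 8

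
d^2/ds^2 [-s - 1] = 0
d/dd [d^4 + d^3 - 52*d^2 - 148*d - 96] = 4*d^3 + 3*d^2 - 104*d - 148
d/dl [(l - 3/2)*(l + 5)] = 2*l + 7/2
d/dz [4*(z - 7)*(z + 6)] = 8*z - 4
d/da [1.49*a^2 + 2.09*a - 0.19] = 2.98*a + 2.09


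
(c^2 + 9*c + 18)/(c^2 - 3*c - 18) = (c + 6)/(c - 6)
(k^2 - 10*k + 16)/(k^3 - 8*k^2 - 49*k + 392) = (k - 2)/(k^2 - 49)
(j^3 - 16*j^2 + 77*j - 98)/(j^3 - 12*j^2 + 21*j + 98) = (j - 2)/(j + 2)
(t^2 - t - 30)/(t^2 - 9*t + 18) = (t + 5)/(t - 3)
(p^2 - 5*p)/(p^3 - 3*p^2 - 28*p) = (5 - p)/(-p^2 + 3*p + 28)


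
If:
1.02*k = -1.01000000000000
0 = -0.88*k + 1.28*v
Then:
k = -0.99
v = -0.68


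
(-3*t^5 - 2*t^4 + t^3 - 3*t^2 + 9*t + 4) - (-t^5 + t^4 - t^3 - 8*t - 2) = -2*t^5 - 3*t^4 + 2*t^3 - 3*t^2 + 17*t + 6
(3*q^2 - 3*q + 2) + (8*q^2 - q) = 11*q^2 - 4*q + 2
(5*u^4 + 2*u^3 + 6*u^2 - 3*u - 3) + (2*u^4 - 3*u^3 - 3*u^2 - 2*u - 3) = 7*u^4 - u^3 + 3*u^2 - 5*u - 6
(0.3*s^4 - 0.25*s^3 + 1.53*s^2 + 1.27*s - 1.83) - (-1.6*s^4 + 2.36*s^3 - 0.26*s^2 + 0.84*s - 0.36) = 1.9*s^4 - 2.61*s^3 + 1.79*s^2 + 0.43*s - 1.47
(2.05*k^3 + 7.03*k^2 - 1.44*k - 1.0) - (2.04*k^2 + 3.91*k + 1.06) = 2.05*k^3 + 4.99*k^2 - 5.35*k - 2.06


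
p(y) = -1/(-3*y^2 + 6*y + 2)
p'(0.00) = 1.50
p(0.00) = -0.50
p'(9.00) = 0.00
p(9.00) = 0.01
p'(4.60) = -0.02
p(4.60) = 0.03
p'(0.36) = 0.27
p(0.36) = -0.27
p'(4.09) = -0.03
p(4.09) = 0.04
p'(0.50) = 0.17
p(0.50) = -0.24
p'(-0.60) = 1.34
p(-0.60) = 0.37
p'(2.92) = -0.31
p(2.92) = 0.17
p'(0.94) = 0.01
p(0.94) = -0.20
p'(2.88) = -0.36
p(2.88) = 0.18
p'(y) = -(6*y - 6)/(-3*y^2 + 6*y + 2)^2 = 6*(1 - y)/(-3*y^2 + 6*y + 2)^2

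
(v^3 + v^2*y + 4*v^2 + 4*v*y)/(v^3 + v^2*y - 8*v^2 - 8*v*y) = (v + 4)/(v - 8)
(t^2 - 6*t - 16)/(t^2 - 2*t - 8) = (t - 8)/(t - 4)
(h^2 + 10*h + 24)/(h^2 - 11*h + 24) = (h^2 + 10*h + 24)/(h^2 - 11*h + 24)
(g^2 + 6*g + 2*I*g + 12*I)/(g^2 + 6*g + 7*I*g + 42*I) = (g + 2*I)/(g + 7*I)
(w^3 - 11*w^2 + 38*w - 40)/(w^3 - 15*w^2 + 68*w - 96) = (w^2 - 7*w + 10)/(w^2 - 11*w + 24)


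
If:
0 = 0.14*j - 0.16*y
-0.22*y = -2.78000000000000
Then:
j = 14.44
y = 12.64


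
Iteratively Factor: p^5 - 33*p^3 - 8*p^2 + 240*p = (p + 4)*(p^4 - 4*p^3 - 17*p^2 + 60*p) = (p - 5)*(p + 4)*(p^3 + p^2 - 12*p) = (p - 5)*(p - 3)*(p + 4)*(p^2 + 4*p) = (p - 5)*(p - 3)*(p + 4)^2*(p)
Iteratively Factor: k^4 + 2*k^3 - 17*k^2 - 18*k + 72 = (k + 4)*(k^3 - 2*k^2 - 9*k + 18) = (k - 2)*(k + 4)*(k^2 - 9) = (k - 2)*(k + 3)*(k + 4)*(k - 3)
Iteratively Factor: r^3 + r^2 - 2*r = (r + 2)*(r^2 - r) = r*(r + 2)*(r - 1)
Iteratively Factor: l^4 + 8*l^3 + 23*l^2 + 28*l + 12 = (l + 3)*(l^3 + 5*l^2 + 8*l + 4) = (l + 1)*(l + 3)*(l^2 + 4*l + 4) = (l + 1)*(l + 2)*(l + 3)*(l + 2)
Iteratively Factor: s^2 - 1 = (s - 1)*(s + 1)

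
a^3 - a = a*(a - 1)*(a + 1)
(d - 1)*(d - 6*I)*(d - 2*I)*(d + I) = d^4 - d^3 - 7*I*d^3 - 4*d^2 + 7*I*d^2 + 4*d - 12*I*d + 12*I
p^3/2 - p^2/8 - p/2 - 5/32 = (p/2 + 1/4)*(p - 5/4)*(p + 1/2)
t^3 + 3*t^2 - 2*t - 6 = (t + 3)*(t - sqrt(2))*(t + sqrt(2))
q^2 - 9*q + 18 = (q - 6)*(q - 3)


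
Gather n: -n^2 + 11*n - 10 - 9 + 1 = -n^2 + 11*n - 18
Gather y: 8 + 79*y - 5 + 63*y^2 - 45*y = 63*y^2 + 34*y + 3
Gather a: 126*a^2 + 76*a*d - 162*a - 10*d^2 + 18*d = 126*a^2 + a*(76*d - 162) - 10*d^2 + 18*d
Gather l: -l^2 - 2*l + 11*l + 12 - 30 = -l^2 + 9*l - 18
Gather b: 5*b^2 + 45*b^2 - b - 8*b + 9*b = 50*b^2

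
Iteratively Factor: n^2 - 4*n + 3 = (n - 3)*(n - 1)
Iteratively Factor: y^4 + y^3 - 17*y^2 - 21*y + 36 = (y - 1)*(y^3 + 2*y^2 - 15*y - 36) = (y - 1)*(y + 3)*(y^2 - y - 12) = (y - 4)*(y - 1)*(y + 3)*(y + 3)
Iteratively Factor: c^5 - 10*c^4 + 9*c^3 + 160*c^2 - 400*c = (c)*(c^4 - 10*c^3 + 9*c^2 + 160*c - 400) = c*(c - 5)*(c^3 - 5*c^2 - 16*c + 80) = c*(c - 5)^2*(c^2 - 16) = c*(c - 5)^2*(c + 4)*(c - 4)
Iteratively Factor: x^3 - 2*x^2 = (x)*(x^2 - 2*x) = x*(x - 2)*(x)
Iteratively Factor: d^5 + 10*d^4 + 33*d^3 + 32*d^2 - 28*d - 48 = (d - 1)*(d^4 + 11*d^3 + 44*d^2 + 76*d + 48) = (d - 1)*(d + 2)*(d^3 + 9*d^2 + 26*d + 24) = (d - 1)*(d + 2)*(d + 4)*(d^2 + 5*d + 6) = (d - 1)*(d + 2)^2*(d + 4)*(d + 3)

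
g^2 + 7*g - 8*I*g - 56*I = (g + 7)*(g - 8*I)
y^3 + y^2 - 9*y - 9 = (y - 3)*(y + 1)*(y + 3)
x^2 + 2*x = x*(x + 2)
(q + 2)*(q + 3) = q^2 + 5*q + 6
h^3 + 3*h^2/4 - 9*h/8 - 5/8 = (h - 1)*(h + 1/2)*(h + 5/4)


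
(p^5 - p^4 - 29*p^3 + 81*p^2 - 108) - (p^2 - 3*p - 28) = p^5 - p^4 - 29*p^3 + 80*p^2 + 3*p - 80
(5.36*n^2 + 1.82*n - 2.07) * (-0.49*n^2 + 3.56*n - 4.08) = -2.6264*n^4 + 18.1898*n^3 - 14.3753*n^2 - 14.7948*n + 8.4456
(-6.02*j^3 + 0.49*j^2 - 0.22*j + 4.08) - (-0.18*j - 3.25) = -6.02*j^3 + 0.49*j^2 - 0.04*j + 7.33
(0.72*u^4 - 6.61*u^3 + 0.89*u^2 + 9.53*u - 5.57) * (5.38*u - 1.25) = 3.8736*u^5 - 36.4618*u^4 + 13.0507*u^3 + 50.1589*u^2 - 41.8791*u + 6.9625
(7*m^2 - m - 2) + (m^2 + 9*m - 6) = 8*m^2 + 8*m - 8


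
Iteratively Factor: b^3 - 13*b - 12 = (b + 1)*(b^2 - b - 12) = (b + 1)*(b + 3)*(b - 4)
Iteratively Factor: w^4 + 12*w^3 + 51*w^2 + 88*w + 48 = (w + 3)*(w^3 + 9*w^2 + 24*w + 16) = (w + 3)*(w + 4)*(w^2 + 5*w + 4) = (w + 1)*(w + 3)*(w + 4)*(w + 4)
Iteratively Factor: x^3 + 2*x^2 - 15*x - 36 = (x + 3)*(x^2 - x - 12) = (x - 4)*(x + 3)*(x + 3)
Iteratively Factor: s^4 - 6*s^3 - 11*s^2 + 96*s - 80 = (s - 4)*(s^3 - 2*s^2 - 19*s + 20) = (s - 4)*(s - 1)*(s^2 - s - 20) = (s - 4)*(s - 1)*(s + 4)*(s - 5)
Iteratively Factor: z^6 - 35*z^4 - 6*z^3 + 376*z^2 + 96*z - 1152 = (z + 3)*(z^5 - 3*z^4 - 26*z^3 + 72*z^2 + 160*z - 384) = (z + 3)^2*(z^4 - 6*z^3 - 8*z^2 + 96*z - 128) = (z - 4)*(z + 3)^2*(z^3 - 2*z^2 - 16*z + 32) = (z - 4)^2*(z + 3)^2*(z^2 + 2*z - 8) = (z - 4)^2*(z - 2)*(z + 3)^2*(z + 4)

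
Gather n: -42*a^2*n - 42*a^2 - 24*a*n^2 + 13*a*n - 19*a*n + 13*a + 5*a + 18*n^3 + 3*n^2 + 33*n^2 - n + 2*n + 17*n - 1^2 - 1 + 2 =-42*a^2 + 18*a + 18*n^3 + n^2*(36 - 24*a) + n*(-42*a^2 - 6*a + 18)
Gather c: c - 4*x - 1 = c - 4*x - 1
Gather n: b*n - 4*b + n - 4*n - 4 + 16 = -4*b + n*(b - 3) + 12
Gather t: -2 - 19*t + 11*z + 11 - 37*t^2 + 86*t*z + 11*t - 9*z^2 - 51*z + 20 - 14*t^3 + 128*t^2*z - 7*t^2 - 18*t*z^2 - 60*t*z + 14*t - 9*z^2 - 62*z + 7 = -14*t^3 + t^2*(128*z - 44) + t*(-18*z^2 + 26*z + 6) - 18*z^2 - 102*z + 36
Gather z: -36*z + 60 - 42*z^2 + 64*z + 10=-42*z^2 + 28*z + 70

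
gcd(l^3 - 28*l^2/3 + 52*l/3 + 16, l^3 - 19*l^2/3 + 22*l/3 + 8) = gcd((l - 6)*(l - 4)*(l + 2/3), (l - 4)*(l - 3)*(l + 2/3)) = l^2 - 10*l/3 - 8/3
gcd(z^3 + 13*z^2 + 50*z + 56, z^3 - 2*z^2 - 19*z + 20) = z + 4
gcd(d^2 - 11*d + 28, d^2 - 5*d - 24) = 1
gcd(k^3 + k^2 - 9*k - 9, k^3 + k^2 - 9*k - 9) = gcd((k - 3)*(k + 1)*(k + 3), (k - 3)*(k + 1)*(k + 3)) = k^3 + k^2 - 9*k - 9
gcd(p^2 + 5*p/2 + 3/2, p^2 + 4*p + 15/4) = p + 3/2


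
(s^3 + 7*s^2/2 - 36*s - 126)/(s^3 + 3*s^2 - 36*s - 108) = (s + 7/2)/(s + 3)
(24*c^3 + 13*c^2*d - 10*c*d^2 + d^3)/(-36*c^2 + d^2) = (-24*c^3 - 13*c^2*d + 10*c*d^2 - d^3)/(36*c^2 - d^2)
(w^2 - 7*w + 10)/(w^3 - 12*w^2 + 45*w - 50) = 1/(w - 5)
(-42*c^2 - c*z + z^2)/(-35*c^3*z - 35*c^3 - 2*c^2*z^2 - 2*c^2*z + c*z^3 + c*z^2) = (6*c + z)/(c*(5*c*z + 5*c + z^2 + z))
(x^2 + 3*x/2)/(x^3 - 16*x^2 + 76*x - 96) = x*(2*x + 3)/(2*(x^3 - 16*x^2 + 76*x - 96))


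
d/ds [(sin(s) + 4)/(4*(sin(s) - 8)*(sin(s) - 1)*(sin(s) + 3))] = (-sin(s)^3 - 3*sin(s)^2 + 24*sin(s) + 50)*cos(s)/(2*(sin(s) - 8)^2*(sin(s) - 1)^2*(sin(s) + 3)^2)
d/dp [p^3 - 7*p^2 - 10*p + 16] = 3*p^2 - 14*p - 10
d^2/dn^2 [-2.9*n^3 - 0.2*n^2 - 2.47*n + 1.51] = -17.4*n - 0.4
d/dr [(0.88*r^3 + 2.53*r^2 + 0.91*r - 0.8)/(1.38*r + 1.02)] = (2.4288*r^3 + 6.1842*r^2 + 5.1612*r + 2.0322)/(1.9044*r^2 + 2.8152*r + 1.0404)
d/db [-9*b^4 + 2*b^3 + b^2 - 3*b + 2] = -36*b^3 + 6*b^2 + 2*b - 3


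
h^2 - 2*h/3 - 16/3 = (h - 8/3)*(h + 2)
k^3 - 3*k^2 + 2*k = k*(k - 2)*(k - 1)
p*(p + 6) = p^2 + 6*p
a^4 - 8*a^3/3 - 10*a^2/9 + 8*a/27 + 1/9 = (a - 3)*(a - 1/3)*(a + 1/3)^2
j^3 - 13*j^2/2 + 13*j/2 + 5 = (j - 5)*(j - 2)*(j + 1/2)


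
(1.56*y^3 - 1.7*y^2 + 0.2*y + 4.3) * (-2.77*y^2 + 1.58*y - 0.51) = -4.3212*y^5 + 7.1738*y^4 - 4.0356*y^3 - 10.728*y^2 + 6.692*y - 2.193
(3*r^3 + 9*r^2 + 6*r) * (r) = 3*r^4 + 9*r^3 + 6*r^2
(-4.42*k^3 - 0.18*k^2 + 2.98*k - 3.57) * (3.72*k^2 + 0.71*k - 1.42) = -16.4424*k^5 - 3.8078*k^4 + 17.2342*k^3 - 10.909*k^2 - 6.7663*k + 5.0694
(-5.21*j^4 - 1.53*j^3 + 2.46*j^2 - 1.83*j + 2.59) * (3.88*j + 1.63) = -20.2148*j^5 - 14.4287*j^4 + 7.0509*j^3 - 3.0906*j^2 + 7.0663*j + 4.2217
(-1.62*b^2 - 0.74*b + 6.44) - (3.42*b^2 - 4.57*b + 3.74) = -5.04*b^2 + 3.83*b + 2.7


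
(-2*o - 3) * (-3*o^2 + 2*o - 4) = 6*o^3 + 5*o^2 + 2*o + 12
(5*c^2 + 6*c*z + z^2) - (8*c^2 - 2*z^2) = -3*c^2 + 6*c*z + 3*z^2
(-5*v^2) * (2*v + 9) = -10*v^3 - 45*v^2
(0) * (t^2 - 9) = 0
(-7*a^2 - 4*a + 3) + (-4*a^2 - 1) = -11*a^2 - 4*a + 2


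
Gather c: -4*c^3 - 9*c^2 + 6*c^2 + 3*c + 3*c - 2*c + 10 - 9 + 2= -4*c^3 - 3*c^2 + 4*c + 3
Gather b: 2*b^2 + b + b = 2*b^2 + 2*b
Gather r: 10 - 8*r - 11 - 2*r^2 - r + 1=-2*r^2 - 9*r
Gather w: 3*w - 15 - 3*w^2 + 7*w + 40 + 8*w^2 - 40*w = 5*w^2 - 30*w + 25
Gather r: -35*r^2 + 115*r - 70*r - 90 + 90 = -35*r^2 + 45*r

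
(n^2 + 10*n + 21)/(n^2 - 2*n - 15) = (n + 7)/(n - 5)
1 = 1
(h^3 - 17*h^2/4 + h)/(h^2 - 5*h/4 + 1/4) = h*(h - 4)/(h - 1)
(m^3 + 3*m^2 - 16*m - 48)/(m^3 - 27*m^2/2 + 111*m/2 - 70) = 2*(m^2 + 7*m + 12)/(2*m^2 - 19*m + 35)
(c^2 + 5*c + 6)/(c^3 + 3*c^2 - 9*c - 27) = (c + 2)/(c^2 - 9)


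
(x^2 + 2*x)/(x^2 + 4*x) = (x + 2)/(x + 4)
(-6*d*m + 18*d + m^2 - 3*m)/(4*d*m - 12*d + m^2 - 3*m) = (-6*d + m)/(4*d + m)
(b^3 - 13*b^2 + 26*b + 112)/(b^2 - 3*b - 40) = (b^2 - 5*b - 14)/(b + 5)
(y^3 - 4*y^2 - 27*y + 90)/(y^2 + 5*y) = y - 9 + 18/y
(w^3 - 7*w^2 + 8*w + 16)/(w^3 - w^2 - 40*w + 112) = (w + 1)/(w + 7)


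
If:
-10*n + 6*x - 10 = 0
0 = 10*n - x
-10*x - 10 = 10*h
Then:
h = -3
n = 1/5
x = 2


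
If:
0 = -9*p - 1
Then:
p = -1/9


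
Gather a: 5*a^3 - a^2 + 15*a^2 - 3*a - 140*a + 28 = 5*a^3 + 14*a^2 - 143*a + 28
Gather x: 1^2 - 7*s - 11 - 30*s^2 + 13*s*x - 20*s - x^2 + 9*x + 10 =-30*s^2 - 27*s - x^2 + x*(13*s + 9)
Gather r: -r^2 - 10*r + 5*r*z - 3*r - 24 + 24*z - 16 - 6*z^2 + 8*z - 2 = -r^2 + r*(5*z - 13) - 6*z^2 + 32*z - 42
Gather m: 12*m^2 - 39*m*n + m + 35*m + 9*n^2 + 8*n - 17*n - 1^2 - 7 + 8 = 12*m^2 + m*(36 - 39*n) + 9*n^2 - 9*n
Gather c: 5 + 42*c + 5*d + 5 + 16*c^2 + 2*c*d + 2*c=16*c^2 + c*(2*d + 44) + 5*d + 10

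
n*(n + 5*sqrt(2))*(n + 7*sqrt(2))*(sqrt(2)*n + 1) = sqrt(2)*n^4 + 25*n^3 + 82*sqrt(2)*n^2 + 70*n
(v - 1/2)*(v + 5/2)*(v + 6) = v^3 + 8*v^2 + 43*v/4 - 15/2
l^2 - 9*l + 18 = (l - 6)*(l - 3)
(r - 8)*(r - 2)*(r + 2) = r^3 - 8*r^2 - 4*r + 32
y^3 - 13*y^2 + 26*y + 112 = (y - 8)*(y - 7)*(y + 2)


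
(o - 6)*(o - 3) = o^2 - 9*o + 18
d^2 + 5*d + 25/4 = (d + 5/2)^2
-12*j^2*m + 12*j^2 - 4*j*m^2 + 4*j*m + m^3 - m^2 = (-6*j + m)*(2*j + m)*(m - 1)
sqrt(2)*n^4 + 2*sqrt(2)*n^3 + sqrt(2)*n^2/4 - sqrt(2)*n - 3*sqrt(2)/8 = (n + 1/2)*(n + 3/2)*(n - sqrt(2)/2)*(sqrt(2)*n + 1)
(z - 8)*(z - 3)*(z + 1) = z^3 - 10*z^2 + 13*z + 24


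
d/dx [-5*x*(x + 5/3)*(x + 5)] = -15*x^2 - 200*x/3 - 125/3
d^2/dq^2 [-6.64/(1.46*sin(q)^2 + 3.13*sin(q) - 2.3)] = (56.615296*sin(q)^4 + 91.030416*sin(q)^3 + 69.316952*sin(q)^2 - 134.259472*sin(q) - 174.697072)/(1.46*sin(q)^2 + 3.13*sin(q) - 2.3)^3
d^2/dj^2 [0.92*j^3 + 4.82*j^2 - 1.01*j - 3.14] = 5.52*j + 9.64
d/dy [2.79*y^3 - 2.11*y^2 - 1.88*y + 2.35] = 8.37*y^2 - 4.22*y - 1.88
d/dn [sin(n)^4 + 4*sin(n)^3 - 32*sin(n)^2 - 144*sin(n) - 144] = 4*(sin(n)^3 + 3*sin(n)^2 - 16*sin(n) - 36)*cos(n)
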